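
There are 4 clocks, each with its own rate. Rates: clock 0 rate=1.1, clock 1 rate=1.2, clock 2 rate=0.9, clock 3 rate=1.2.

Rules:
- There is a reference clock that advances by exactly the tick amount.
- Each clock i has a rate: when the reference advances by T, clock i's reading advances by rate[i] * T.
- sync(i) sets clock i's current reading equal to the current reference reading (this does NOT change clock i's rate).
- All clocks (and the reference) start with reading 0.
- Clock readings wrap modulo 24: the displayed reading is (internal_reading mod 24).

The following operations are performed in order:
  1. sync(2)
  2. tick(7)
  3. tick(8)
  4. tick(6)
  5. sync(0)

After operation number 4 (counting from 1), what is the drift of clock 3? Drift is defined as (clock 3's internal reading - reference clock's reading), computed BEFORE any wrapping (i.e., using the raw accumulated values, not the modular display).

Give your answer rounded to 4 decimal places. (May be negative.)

Answer: 4.2000

Derivation:
After op 1 sync(2): ref=0.0000 raw=[0.0000 0.0000 0.0000 0.0000]
After op 2 tick(7): ref=7.0000 raw=[7.7000 8.4000 6.3000 8.4000]
After op 3 tick(8): ref=15.0000 raw=[16.5000 18.0000 13.5000 18.0000]
After op 4 tick(6): ref=21.0000 raw=[23.1000 25.2000 18.9000 25.2000]
Drift of clock 3 after op 4: 25.2000 - 21.0000 = 4.2000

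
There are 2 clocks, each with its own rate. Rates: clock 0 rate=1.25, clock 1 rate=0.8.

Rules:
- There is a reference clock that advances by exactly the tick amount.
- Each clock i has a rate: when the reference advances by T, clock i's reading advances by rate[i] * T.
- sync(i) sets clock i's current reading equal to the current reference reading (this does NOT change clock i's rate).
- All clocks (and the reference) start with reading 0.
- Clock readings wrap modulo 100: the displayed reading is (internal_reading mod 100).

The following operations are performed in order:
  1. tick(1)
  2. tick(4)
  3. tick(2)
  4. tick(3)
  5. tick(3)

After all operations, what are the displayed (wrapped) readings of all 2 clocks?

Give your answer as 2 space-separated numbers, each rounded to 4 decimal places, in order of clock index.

Answer: 16.2500 10.4000

Derivation:
After op 1 tick(1): ref=1.0000 raw=[1.2500 0.8000]
After op 2 tick(4): ref=5.0000 raw=[6.2500 4.0000]
After op 3 tick(2): ref=7.0000 raw=[8.7500 5.6000]
After op 4 tick(3): ref=10.0000 raw=[12.5000 8.0000]
After op 5 tick(3): ref=13.0000 raw=[16.2500 10.4000]
Wrap final raw readings (mod 100): 16.2500 mod 100 = 16.2500; 10.4000 mod 100 = 10.4000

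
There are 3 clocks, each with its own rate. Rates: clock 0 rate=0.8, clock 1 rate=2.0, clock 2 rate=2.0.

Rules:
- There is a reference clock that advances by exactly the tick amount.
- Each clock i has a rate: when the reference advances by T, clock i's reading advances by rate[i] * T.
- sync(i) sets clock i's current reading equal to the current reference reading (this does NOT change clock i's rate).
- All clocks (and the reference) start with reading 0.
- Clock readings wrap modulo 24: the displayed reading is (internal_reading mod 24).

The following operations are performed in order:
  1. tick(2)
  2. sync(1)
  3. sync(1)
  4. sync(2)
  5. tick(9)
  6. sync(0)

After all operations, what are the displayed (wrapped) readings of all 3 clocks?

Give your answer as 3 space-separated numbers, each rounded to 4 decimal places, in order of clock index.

Answer: 11.0000 20.0000 20.0000

Derivation:
After op 1 tick(2): ref=2.0000 raw=[1.6000 4.0000 4.0000]
After op 2 sync(1): ref=2.0000 raw=[1.6000 2.0000 4.0000]
After op 3 sync(1): ref=2.0000 raw=[1.6000 2.0000 4.0000]
After op 4 sync(2): ref=2.0000 raw=[1.6000 2.0000 2.0000]
After op 5 tick(9): ref=11.0000 raw=[8.8000 20.0000 20.0000]
After op 6 sync(0): ref=11.0000 raw=[11.0000 20.0000 20.0000]
Wrap final raw readings (mod 24): 11.0000 mod 24 = 11.0000; 20.0000 mod 24 = 20.0000; 20.0000 mod 24 = 20.0000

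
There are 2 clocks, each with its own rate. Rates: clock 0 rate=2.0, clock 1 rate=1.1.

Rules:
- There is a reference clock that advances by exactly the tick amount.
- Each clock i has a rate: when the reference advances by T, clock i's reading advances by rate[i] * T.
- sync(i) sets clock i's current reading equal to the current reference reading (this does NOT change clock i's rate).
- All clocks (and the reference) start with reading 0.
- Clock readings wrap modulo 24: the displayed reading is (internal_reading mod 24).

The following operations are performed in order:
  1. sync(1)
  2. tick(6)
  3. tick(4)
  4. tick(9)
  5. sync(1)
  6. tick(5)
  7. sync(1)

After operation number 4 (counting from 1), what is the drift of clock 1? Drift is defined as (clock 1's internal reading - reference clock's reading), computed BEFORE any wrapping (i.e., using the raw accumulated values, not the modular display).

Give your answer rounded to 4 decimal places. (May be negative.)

Answer: 1.9000

Derivation:
After op 1 sync(1): ref=0.0000 raw=[0.0000 0.0000]
After op 2 tick(6): ref=6.0000 raw=[12.0000 6.6000]
After op 3 tick(4): ref=10.0000 raw=[20.0000 11.0000]
After op 4 tick(9): ref=19.0000 raw=[38.0000 20.9000]
Drift of clock 1 after op 4: 20.9000 - 19.0000 = 1.9000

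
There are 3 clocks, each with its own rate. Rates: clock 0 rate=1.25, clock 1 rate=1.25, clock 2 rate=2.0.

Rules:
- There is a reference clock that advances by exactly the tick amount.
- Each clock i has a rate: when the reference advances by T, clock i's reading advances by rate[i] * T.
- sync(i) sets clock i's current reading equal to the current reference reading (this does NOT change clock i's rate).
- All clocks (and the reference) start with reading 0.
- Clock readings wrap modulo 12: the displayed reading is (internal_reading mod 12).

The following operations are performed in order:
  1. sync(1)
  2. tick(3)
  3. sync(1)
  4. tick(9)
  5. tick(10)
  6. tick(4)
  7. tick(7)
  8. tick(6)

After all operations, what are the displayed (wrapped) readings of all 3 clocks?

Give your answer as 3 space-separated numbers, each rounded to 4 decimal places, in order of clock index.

Answer: 0.7500 0.0000 6.0000

Derivation:
After op 1 sync(1): ref=0.0000 raw=[0.0000 0.0000 0.0000]
After op 2 tick(3): ref=3.0000 raw=[3.7500 3.7500 6.0000]
After op 3 sync(1): ref=3.0000 raw=[3.7500 3.0000 6.0000]
After op 4 tick(9): ref=12.0000 raw=[15.0000 14.2500 24.0000]
After op 5 tick(10): ref=22.0000 raw=[27.5000 26.7500 44.0000]
After op 6 tick(4): ref=26.0000 raw=[32.5000 31.7500 52.0000]
After op 7 tick(7): ref=33.0000 raw=[41.2500 40.5000 66.0000]
After op 8 tick(6): ref=39.0000 raw=[48.7500 48.0000 78.0000]
Wrap final raw readings (mod 12): 48.7500 mod 12 = 0.7500; 48.0000 mod 12 = 0.0000; 78.0000 mod 12 = 6.0000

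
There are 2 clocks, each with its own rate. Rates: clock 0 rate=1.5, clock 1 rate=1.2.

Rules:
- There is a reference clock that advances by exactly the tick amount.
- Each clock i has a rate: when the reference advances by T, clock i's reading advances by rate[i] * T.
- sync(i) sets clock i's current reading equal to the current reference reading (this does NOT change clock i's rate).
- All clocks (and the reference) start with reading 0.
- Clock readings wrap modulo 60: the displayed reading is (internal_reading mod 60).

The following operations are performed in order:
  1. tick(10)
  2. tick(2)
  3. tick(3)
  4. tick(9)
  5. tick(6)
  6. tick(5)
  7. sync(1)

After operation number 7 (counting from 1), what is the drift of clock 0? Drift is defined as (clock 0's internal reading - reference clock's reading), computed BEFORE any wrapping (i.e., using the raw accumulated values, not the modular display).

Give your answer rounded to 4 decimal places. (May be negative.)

After op 1 tick(10): ref=10.0000 raw=[15.0000 12.0000]
After op 2 tick(2): ref=12.0000 raw=[18.0000 14.4000]
After op 3 tick(3): ref=15.0000 raw=[22.5000 18.0000]
After op 4 tick(9): ref=24.0000 raw=[36.0000 28.8000]
After op 5 tick(6): ref=30.0000 raw=[45.0000 36.0000]
After op 6 tick(5): ref=35.0000 raw=[52.5000 42.0000]
After op 7 sync(1): ref=35.0000 raw=[52.5000 35.0000]
Drift of clock 0 after op 7: 52.5000 - 35.0000 = 17.5000

Answer: 17.5000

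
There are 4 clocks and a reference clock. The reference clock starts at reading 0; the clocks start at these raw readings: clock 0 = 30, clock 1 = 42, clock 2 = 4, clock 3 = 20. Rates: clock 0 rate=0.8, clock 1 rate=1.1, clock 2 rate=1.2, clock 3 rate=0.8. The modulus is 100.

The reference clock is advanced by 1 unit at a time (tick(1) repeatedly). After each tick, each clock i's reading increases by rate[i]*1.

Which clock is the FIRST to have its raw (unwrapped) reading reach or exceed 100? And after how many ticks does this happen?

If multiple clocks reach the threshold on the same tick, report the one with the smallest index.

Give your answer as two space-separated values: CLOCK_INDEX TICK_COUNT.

Answer: 1 53

Derivation:
clock 0: start=30, rate=0.8, needs 100-30 = 70; ticks = ceil(70/0.8) = ceil(87.5000) = 88; reading at tick 88 = 30 + 0.8*88 = 100.4000
clock 1: start=42, rate=1.1, needs 100-42 = 58; ticks = ceil(58/1.1) = ceil(52.7273) = 53; reading at tick 53 = 42 + 1.1*53 = 100.3000
clock 2: start=4, rate=1.2, needs 100-4 = 96; ticks = ceil(96/1.2) = ceil(80.0000) = 80; reading at tick 80 = 4 + 1.2*80 = 100.0000
clock 3: start=20, rate=0.8, needs 100-20 = 80; ticks = ceil(80/0.8) = ceil(100.0000) = 100; reading at tick 100 = 20 + 0.8*100 = 100.0000
Minimum tick count = 53; winners = [1]; smallest index = 1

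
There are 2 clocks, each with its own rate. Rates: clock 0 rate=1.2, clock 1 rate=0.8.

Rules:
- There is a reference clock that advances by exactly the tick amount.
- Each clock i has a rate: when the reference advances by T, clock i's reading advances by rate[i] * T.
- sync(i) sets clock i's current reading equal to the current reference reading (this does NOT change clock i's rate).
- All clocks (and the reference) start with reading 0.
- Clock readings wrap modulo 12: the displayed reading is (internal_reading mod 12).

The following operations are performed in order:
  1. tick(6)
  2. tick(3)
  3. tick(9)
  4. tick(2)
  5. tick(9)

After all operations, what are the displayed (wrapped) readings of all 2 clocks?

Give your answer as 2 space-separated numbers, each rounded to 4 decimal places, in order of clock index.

Answer: 10.8000 11.2000

Derivation:
After op 1 tick(6): ref=6.0000 raw=[7.2000 4.8000]
After op 2 tick(3): ref=9.0000 raw=[10.8000 7.2000]
After op 3 tick(9): ref=18.0000 raw=[21.6000 14.4000]
After op 4 tick(2): ref=20.0000 raw=[24.0000 16.0000]
After op 5 tick(9): ref=29.0000 raw=[34.8000 23.2000]
Wrap final raw readings (mod 12): 34.8000 mod 12 = 10.8000; 23.2000 mod 12 = 11.2000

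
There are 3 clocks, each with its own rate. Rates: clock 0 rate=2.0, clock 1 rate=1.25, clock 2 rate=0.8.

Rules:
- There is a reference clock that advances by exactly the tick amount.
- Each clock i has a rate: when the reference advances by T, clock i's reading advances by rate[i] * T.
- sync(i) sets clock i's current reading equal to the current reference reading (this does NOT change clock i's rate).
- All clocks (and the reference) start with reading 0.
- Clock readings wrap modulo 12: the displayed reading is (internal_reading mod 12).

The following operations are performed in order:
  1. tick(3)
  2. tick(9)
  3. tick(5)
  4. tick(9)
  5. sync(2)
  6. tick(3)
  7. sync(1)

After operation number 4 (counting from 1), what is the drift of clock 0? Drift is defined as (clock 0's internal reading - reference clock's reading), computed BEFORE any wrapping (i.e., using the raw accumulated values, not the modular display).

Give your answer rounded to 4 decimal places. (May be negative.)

Answer: 26.0000

Derivation:
After op 1 tick(3): ref=3.0000 raw=[6.0000 3.7500 2.4000]
After op 2 tick(9): ref=12.0000 raw=[24.0000 15.0000 9.6000]
After op 3 tick(5): ref=17.0000 raw=[34.0000 21.2500 13.6000]
After op 4 tick(9): ref=26.0000 raw=[52.0000 32.5000 20.8000]
Drift of clock 0 after op 4: 52.0000 - 26.0000 = 26.0000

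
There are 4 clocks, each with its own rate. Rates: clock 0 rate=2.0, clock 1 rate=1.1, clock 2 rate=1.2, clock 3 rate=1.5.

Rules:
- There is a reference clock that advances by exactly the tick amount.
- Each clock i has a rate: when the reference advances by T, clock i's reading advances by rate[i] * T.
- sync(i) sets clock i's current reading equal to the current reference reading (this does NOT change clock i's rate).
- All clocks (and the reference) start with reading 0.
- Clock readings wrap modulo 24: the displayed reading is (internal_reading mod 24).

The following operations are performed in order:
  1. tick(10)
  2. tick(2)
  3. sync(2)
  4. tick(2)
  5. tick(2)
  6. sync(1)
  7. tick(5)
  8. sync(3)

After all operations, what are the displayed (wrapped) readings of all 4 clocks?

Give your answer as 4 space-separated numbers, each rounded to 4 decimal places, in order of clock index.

Answer: 18.0000 21.5000 22.8000 21.0000

Derivation:
After op 1 tick(10): ref=10.0000 raw=[20.0000 11.0000 12.0000 15.0000]
After op 2 tick(2): ref=12.0000 raw=[24.0000 13.2000 14.4000 18.0000]
After op 3 sync(2): ref=12.0000 raw=[24.0000 13.2000 12.0000 18.0000]
After op 4 tick(2): ref=14.0000 raw=[28.0000 15.4000 14.4000 21.0000]
After op 5 tick(2): ref=16.0000 raw=[32.0000 17.6000 16.8000 24.0000]
After op 6 sync(1): ref=16.0000 raw=[32.0000 16.0000 16.8000 24.0000]
After op 7 tick(5): ref=21.0000 raw=[42.0000 21.5000 22.8000 31.5000]
After op 8 sync(3): ref=21.0000 raw=[42.0000 21.5000 22.8000 21.0000]
Wrap final raw readings (mod 24): 42.0000 mod 24 = 18.0000; 21.5000 mod 24 = 21.5000; 22.8000 mod 24 = 22.8000; 21.0000 mod 24 = 21.0000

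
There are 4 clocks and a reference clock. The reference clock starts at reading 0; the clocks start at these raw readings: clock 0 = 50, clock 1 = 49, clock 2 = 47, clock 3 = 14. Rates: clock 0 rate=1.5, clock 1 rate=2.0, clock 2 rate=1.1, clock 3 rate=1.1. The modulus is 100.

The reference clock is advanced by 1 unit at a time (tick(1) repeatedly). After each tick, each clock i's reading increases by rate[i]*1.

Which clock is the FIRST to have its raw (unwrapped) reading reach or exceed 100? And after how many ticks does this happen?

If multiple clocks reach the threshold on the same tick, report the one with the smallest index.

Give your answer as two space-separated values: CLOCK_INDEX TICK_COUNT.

clock 0: start=50, rate=1.5, needs 100-50 = 50; ticks = ceil(50/1.5) = ceil(33.3333) = 34; reading at tick 34 = 50 + 1.5*34 = 101.0000
clock 1: start=49, rate=2.0, needs 100-49 = 51; ticks = ceil(51/2.0) = ceil(25.5000) = 26; reading at tick 26 = 49 + 2.0*26 = 101.0000
clock 2: start=47, rate=1.1, needs 100-47 = 53; ticks = ceil(53/1.1) = ceil(48.1818) = 49; reading at tick 49 = 47 + 1.1*49 = 100.9000
clock 3: start=14, rate=1.1, needs 100-14 = 86; ticks = ceil(86/1.1) = ceil(78.1818) = 79; reading at tick 79 = 14 + 1.1*79 = 100.9000
Minimum tick count = 26; winners = [1]; smallest index = 1

Answer: 1 26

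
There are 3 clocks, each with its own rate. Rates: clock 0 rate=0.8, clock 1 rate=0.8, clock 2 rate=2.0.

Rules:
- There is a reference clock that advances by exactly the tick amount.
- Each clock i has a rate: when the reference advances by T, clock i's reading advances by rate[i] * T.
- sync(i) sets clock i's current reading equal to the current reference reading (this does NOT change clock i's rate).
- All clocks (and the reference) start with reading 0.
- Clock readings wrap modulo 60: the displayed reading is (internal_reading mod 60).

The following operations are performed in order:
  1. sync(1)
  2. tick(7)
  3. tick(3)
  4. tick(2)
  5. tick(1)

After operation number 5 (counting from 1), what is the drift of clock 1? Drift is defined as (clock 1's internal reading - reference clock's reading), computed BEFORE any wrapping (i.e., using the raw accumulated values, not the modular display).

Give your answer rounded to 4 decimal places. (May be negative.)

Answer: -2.6000

Derivation:
After op 1 sync(1): ref=0.0000 raw=[0.0000 0.0000 0.0000]
After op 2 tick(7): ref=7.0000 raw=[5.6000 5.6000 14.0000]
After op 3 tick(3): ref=10.0000 raw=[8.0000 8.0000 20.0000]
After op 4 tick(2): ref=12.0000 raw=[9.6000 9.6000 24.0000]
After op 5 tick(1): ref=13.0000 raw=[10.4000 10.4000 26.0000]
Drift of clock 1 after op 5: 10.4000 - 13.0000 = -2.6000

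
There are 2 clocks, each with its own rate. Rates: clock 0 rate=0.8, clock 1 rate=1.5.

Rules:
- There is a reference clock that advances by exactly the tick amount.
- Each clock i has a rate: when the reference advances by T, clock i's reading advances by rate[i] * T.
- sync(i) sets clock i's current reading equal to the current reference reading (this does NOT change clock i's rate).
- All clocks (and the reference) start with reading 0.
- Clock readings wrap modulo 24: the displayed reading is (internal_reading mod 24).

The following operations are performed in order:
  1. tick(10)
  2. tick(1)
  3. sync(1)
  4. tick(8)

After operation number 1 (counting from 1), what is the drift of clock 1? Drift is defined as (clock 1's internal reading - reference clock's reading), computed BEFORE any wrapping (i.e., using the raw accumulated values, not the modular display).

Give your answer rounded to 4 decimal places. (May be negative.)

Answer: 5.0000

Derivation:
After op 1 tick(10): ref=10.0000 raw=[8.0000 15.0000]
Drift of clock 1 after op 1: 15.0000 - 10.0000 = 5.0000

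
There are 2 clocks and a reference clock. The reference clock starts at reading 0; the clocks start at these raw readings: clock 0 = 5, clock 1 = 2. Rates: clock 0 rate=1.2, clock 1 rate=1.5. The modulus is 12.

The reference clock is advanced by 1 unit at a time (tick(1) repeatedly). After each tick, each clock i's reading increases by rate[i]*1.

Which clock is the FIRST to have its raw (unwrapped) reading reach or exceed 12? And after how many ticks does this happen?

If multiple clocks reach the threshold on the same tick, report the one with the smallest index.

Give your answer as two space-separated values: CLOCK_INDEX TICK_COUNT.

clock 0: start=5, rate=1.2, needs 12-5 = 7; ticks = ceil(7/1.2) = ceil(5.8333) = 6; reading at tick 6 = 5 + 1.2*6 = 12.2000
clock 1: start=2, rate=1.5, needs 12-2 = 10; ticks = ceil(10/1.5) = ceil(6.6667) = 7; reading at tick 7 = 2 + 1.5*7 = 12.5000
Minimum tick count = 6; winners = [0]; smallest index = 0

Answer: 0 6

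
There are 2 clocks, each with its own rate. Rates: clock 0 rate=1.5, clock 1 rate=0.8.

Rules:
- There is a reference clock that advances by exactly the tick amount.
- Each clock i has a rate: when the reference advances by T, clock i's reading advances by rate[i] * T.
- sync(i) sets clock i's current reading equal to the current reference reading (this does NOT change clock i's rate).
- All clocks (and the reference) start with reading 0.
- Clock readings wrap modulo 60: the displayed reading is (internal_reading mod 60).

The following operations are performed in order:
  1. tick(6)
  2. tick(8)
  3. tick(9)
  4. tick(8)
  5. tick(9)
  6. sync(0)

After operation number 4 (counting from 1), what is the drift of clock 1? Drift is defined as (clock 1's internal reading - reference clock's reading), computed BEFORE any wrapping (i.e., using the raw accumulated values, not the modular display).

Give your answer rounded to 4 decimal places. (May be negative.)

After op 1 tick(6): ref=6.0000 raw=[9.0000 4.8000]
After op 2 tick(8): ref=14.0000 raw=[21.0000 11.2000]
After op 3 tick(9): ref=23.0000 raw=[34.5000 18.4000]
After op 4 tick(8): ref=31.0000 raw=[46.5000 24.8000]
Drift of clock 1 after op 4: 24.8000 - 31.0000 = -6.2000

Answer: -6.2000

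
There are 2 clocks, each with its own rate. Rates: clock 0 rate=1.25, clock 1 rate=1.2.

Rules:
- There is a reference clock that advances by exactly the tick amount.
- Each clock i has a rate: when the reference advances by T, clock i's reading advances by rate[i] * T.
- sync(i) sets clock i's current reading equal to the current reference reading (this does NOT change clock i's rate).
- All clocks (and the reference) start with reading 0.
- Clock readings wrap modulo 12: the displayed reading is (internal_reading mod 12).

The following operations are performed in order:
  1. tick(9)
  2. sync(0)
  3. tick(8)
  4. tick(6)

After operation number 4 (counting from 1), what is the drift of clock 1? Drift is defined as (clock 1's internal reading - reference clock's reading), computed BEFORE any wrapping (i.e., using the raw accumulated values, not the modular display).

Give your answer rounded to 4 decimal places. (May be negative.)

After op 1 tick(9): ref=9.0000 raw=[11.2500 10.8000]
After op 2 sync(0): ref=9.0000 raw=[9.0000 10.8000]
After op 3 tick(8): ref=17.0000 raw=[19.0000 20.4000]
After op 4 tick(6): ref=23.0000 raw=[26.5000 27.6000]
Drift of clock 1 after op 4: 27.6000 - 23.0000 = 4.6000

Answer: 4.6000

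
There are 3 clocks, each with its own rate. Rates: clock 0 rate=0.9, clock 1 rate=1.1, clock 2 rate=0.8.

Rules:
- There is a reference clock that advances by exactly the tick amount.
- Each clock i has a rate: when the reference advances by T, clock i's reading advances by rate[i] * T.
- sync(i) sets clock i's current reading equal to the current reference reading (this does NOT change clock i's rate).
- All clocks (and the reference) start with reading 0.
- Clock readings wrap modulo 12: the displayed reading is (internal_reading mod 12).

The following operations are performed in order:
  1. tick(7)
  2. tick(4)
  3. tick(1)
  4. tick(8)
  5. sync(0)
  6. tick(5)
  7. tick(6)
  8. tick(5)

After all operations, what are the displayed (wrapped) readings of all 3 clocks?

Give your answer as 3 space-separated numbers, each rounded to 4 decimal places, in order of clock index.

Answer: 10.4000 3.6000 4.8000

Derivation:
After op 1 tick(7): ref=7.0000 raw=[6.3000 7.7000 5.6000]
After op 2 tick(4): ref=11.0000 raw=[9.9000 12.1000 8.8000]
After op 3 tick(1): ref=12.0000 raw=[10.8000 13.2000 9.6000]
After op 4 tick(8): ref=20.0000 raw=[18.0000 22.0000 16.0000]
After op 5 sync(0): ref=20.0000 raw=[20.0000 22.0000 16.0000]
After op 6 tick(5): ref=25.0000 raw=[24.5000 27.5000 20.0000]
After op 7 tick(6): ref=31.0000 raw=[29.9000 34.1000 24.8000]
After op 8 tick(5): ref=36.0000 raw=[34.4000 39.6000 28.8000]
Wrap final raw readings (mod 12): 34.4000 mod 12 = 10.4000; 39.6000 mod 12 = 3.6000; 28.8000 mod 12 = 4.8000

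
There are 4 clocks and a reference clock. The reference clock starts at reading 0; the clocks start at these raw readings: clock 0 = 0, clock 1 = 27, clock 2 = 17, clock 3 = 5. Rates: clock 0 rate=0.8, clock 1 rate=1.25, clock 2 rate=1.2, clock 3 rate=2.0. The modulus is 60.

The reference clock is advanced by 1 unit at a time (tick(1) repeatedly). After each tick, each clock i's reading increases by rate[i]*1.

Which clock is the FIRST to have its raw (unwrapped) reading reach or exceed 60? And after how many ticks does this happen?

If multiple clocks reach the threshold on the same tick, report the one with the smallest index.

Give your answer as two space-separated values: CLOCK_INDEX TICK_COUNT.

Answer: 1 27

Derivation:
clock 0: start=0, rate=0.8, needs 60-0 = 60; ticks = ceil(60/0.8) = ceil(75.0000) = 75; reading at tick 75 = 0 + 0.8*75 = 60.0000
clock 1: start=27, rate=1.25, needs 60-27 = 33; ticks = ceil(33/1.25) = ceil(26.4000) = 27; reading at tick 27 = 27 + 1.25*27 = 60.7500
clock 2: start=17, rate=1.2, needs 60-17 = 43; ticks = ceil(43/1.2) = ceil(35.8333) = 36; reading at tick 36 = 17 + 1.2*36 = 60.2000
clock 3: start=5, rate=2.0, needs 60-5 = 55; ticks = ceil(55/2.0) = ceil(27.5000) = 28; reading at tick 28 = 5 + 2.0*28 = 61.0000
Minimum tick count = 27; winners = [1]; smallest index = 1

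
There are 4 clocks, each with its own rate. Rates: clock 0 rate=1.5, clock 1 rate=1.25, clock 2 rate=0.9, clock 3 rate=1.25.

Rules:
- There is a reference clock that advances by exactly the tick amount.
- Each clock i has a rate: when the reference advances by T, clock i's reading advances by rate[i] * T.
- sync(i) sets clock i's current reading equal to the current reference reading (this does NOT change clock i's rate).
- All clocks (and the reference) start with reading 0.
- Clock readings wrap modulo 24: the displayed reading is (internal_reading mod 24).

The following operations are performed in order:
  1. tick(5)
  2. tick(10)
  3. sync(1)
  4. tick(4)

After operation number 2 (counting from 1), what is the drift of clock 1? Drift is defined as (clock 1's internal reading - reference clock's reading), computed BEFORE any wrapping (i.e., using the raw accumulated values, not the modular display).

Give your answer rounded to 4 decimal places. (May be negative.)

After op 1 tick(5): ref=5.0000 raw=[7.5000 6.2500 4.5000 6.2500]
After op 2 tick(10): ref=15.0000 raw=[22.5000 18.7500 13.5000 18.7500]
Drift of clock 1 after op 2: 18.7500 - 15.0000 = 3.7500

Answer: 3.7500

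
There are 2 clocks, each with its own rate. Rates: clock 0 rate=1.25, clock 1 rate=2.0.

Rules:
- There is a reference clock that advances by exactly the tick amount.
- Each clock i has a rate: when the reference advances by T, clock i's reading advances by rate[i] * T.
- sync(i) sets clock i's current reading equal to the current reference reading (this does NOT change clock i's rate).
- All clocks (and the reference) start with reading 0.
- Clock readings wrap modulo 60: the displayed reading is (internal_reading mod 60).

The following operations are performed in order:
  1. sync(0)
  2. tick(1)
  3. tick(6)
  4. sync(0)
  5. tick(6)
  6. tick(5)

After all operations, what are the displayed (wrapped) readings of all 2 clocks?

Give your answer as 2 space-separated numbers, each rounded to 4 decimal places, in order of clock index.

After op 1 sync(0): ref=0.0000 raw=[0.0000 0.0000]
After op 2 tick(1): ref=1.0000 raw=[1.2500 2.0000]
After op 3 tick(6): ref=7.0000 raw=[8.7500 14.0000]
After op 4 sync(0): ref=7.0000 raw=[7.0000 14.0000]
After op 5 tick(6): ref=13.0000 raw=[14.5000 26.0000]
After op 6 tick(5): ref=18.0000 raw=[20.7500 36.0000]
Wrap final raw readings (mod 60): 20.7500 mod 60 = 20.7500; 36.0000 mod 60 = 36.0000

Answer: 20.7500 36.0000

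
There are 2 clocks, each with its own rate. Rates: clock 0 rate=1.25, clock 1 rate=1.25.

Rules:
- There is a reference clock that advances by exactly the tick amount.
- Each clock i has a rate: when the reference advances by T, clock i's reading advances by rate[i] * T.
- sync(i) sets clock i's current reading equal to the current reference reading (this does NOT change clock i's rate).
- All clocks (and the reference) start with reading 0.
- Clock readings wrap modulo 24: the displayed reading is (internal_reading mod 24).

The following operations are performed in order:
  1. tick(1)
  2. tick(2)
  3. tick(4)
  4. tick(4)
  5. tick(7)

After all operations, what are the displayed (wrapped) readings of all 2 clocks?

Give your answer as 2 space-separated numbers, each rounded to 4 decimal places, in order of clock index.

After op 1 tick(1): ref=1.0000 raw=[1.2500 1.2500]
After op 2 tick(2): ref=3.0000 raw=[3.7500 3.7500]
After op 3 tick(4): ref=7.0000 raw=[8.7500 8.7500]
After op 4 tick(4): ref=11.0000 raw=[13.7500 13.7500]
After op 5 tick(7): ref=18.0000 raw=[22.5000 22.5000]
Wrap final raw readings (mod 24): 22.5000 mod 24 = 22.5000; 22.5000 mod 24 = 22.5000

Answer: 22.5000 22.5000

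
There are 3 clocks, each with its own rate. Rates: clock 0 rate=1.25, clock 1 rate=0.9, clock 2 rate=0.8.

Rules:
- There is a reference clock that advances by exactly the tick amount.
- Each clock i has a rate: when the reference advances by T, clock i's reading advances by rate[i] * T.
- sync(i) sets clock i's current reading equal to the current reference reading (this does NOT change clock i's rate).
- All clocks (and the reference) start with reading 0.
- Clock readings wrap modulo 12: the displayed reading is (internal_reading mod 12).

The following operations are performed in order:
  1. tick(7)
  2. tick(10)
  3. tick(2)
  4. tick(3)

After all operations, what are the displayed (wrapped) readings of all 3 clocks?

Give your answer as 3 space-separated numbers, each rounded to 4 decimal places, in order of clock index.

Answer: 3.5000 7.8000 5.6000

Derivation:
After op 1 tick(7): ref=7.0000 raw=[8.7500 6.3000 5.6000]
After op 2 tick(10): ref=17.0000 raw=[21.2500 15.3000 13.6000]
After op 3 tick(2): ref=19.0000 raw=[23.7500 17.1000 15.2000]
After op 4 tick(3): ref=22.0000 raw=[27.5000 19.8000 17.6000]
Wrap final raw readings (mod 12): 27.5000 mod 12 = 3.5000; 19.8000 mod 12 = 7.8000; 17.6000 mod 12 = 5.6000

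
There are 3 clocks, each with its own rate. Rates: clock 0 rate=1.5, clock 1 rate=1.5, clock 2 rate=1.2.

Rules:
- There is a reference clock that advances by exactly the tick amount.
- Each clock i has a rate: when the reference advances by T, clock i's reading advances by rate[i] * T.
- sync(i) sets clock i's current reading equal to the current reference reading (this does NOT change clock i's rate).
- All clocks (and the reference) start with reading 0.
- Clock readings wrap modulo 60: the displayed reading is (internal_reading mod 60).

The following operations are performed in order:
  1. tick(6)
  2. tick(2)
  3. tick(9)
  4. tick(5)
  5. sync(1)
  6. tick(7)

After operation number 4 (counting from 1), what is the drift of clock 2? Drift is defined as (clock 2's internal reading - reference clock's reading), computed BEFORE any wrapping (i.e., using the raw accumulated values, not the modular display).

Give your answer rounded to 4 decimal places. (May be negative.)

Answer: 4.4000

Derivation:
After op 1 tick(6): ref=6.0000 raw=[9.0000 9.0000 7.2000]
After op 2 tick(2): ref=8.0000 raw=[12.0000 12.0000 9.6000]
After op 3 tick(9): ref=17.0000 raw=[25.5000 25.5000 20.4000]
After op 4 tick(5): ref=22.0000 raw=[33.0000 33.0000 26.4000]
Drift of clock 2 after op 4: 26.4000 - 22.0000 = 4.4000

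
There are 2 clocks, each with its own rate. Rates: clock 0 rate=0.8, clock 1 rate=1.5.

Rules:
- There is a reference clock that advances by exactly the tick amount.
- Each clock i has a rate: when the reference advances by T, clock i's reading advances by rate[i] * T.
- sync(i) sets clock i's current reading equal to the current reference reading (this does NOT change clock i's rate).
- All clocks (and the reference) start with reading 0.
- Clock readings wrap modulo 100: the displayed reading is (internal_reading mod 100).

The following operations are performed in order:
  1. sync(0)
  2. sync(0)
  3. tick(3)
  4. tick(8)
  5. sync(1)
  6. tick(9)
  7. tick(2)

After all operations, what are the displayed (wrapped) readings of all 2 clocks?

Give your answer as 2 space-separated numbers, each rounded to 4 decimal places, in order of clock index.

After op 1 sync(0): ref=0.0000 raw=[0.0000 0.0000]
After op 2 sync(0): ref=0.0000 raw=[0.0000 0.0000]
After op 3 tick(3): ref=3.0000 raw=[2.4000 4.5000]
After op 4 tick(8): ref=11.0000 raw=[8.8000 16.5000]
After op 5 sync(1): ref=11.0000 raw=[8.8000 11.0000]
After op 6 tick(9): ref=20.0000 raw=[16.0000 24.5000]
After op 7 tick(2): ref=22.0000 raw=[17.6000 27.5000]
Wrap final raw readings (mod 100): 17.6000 mod 100 = 17.6000; 27.5000 mod 100 = 27.5000

Answer: 17.6000 27.5000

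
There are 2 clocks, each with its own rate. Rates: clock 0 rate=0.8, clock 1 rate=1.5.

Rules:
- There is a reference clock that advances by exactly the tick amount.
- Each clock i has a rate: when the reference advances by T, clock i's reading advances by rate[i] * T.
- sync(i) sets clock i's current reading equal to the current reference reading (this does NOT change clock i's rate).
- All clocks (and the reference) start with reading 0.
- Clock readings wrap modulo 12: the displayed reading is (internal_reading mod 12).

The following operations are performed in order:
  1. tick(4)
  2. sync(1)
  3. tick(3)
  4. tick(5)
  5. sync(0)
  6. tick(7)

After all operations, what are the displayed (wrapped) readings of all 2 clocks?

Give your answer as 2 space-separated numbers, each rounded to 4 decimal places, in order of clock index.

After op 1 tick(4): ref=4.0000 raw=[3.2000 6.0000]
After op 2 sync(1): ref=4.0000 raw=[3.2000 4.0000]
After op 3 tick(3): ref=7.0000 raw=[5.6000 8.5000]
After op 4 tick(5): ref=12.0000 raw=[9.6000 16.0000]
After op 5 sync(0): ref=12.0000 raw=[12.0000 16.0000]
After op 6 tick(7): ref=19.0000 raw=[17.6000 26.5000]
Wrap final raw readings (mod 12): 17.6000 mod 12 = 5.6000; 26.5000 mod 12 = 2.5000

Answer: 5.6000 2.5000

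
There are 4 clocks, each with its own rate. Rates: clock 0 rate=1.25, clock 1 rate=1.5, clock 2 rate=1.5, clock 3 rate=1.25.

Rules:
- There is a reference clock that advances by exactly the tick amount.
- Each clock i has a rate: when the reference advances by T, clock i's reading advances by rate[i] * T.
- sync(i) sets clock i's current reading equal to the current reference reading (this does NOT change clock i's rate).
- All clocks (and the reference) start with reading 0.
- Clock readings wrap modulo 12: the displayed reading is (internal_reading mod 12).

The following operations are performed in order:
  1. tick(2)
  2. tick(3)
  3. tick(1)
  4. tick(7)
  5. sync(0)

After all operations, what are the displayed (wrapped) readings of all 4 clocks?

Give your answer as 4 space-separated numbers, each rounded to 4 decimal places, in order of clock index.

Answer: 1.0000 7.5000 7.5000 4.2500

Derivation:
After op 1 tick(2): ref=2.0000 raw=[2.5000 3.0000 3.0000 2.5000]
After op 2 tick(3): ref=5.0000 raw=[6.2500 7.5000 7.5000 6.2500]
After op 3 tick(1): ref=6.0000 raw=[7.5000 9.0000 9.0000 7.5000]
After op 4 tick(7): ref=13.0000 raw=[16.2500 19.5000 19.5000 16.2500]
After op 5 sync(0): ref=13.0000 raw=[13.0000 19.5000 19.5000 16.2500]
Wrap final raw readings (mod 12): 13.0000 mod 12 = 1.0000; 19.5000 mod 12 = 7.5000; 19.5000 mod 12 = 7.5000; 16.2500 mod 12 = 4.2500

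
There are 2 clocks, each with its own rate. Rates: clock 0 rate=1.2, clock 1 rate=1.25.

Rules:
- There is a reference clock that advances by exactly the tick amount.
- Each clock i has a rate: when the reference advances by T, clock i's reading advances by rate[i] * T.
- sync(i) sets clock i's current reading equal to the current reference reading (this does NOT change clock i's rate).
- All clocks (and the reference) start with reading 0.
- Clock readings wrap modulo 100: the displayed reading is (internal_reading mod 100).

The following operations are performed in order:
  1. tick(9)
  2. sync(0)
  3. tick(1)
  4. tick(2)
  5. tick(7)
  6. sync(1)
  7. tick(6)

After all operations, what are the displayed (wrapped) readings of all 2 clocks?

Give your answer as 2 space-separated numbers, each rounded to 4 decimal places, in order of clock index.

After op 1 tick(9): ref=9.0000 raw=[10.8000 11.2500]
After op 2 sync(0): ref=9.0000 raw=[9.0000 11.2500]
After op 3 tick(1): ref=10.0000 raw=[10.2000 12.5000]
After op 4 tick(2): ref=12.0000 raw=[12.6000 15.0000]
After op 5 tick(7): ref=19.0000 raw=[21.0000 23.7500]
After op 6 sync(1): ref=19.0000 raw=[21.0000 19.0000]
After op 7 tick(6): ref=25.0000 raw=[28.2000 26.5000]
Wrap final raw readings (mod 100): 28.2000 mod 100 = 28.2000; 26.5000 mod 100 = 26.5000

Answer: 28.2000 26.5000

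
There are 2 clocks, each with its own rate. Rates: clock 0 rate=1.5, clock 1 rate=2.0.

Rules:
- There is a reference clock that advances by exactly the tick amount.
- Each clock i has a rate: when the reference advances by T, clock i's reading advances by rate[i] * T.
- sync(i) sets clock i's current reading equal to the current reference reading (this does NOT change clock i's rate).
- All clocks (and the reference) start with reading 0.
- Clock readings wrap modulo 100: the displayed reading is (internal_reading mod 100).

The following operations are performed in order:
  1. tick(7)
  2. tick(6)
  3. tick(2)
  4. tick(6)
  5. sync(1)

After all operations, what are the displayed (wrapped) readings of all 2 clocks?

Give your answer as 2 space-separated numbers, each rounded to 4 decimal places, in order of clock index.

Answer: 31.5000 21.0000

Derivation:
After op 1 tick(7): ref=7.0000 raw=[10.5000 14.0000]
After op 2 tick(6): ref=13.0000 raw=[19.5000 26.0000]
After op 3 tick(2): ref=15.0000 raw=[22.5000 30.0000]
After op 4 tick(6): ref=21.0000 raw=[31.5000 42.0000]
After op 5 sync(1): ref=21.0000 raw=[31.5000 21.0000]
Wrap final raw readings (mod 100): 31.5000 mod 100 = 31.5000; 21.0000 mod 100 = 21.0000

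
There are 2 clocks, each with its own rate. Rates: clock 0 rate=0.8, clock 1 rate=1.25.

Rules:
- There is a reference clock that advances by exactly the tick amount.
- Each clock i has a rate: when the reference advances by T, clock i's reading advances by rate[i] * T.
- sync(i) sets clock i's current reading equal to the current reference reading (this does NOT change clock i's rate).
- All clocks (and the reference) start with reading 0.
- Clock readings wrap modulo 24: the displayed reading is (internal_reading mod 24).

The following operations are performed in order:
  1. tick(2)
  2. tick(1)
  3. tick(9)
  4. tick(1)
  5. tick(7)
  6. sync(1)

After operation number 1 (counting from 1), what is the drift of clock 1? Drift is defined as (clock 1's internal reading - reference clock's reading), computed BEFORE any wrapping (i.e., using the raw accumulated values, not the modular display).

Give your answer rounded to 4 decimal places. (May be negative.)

Answer: 0.5000

Derivation:
After op 1 tick(2): ref=2.0000 raw=[1.6000 2.5000]
Drift of clock 1 after op 1: 2.5000 - 2.0000 = 0.5000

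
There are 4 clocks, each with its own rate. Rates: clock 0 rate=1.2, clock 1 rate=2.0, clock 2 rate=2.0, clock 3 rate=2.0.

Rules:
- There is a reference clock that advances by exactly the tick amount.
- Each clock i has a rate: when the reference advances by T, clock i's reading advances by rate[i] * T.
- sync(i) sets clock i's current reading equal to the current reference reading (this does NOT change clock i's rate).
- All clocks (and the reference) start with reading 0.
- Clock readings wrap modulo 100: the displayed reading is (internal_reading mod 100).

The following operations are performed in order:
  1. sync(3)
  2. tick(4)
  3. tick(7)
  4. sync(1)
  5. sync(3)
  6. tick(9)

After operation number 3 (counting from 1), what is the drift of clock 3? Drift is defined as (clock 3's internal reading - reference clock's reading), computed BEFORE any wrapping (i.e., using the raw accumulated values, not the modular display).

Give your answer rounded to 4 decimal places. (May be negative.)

Answer: 11.0000

Derivation:
After op 1 sync(3): ref=0.0000 raw=[0.0000 0.0000 0.0000 0.0000]
After op 2 tick(4): ref=4.0000 raw=[4.8000 8.0000 8.0000 8.0000]
After op 3 tick(7): ref=11.0000 raw=[13.2000 22.0000 22.0000 22.0000]
Drift of clock 3 after op 3: 22.0000 - 11.0000 = 11.0000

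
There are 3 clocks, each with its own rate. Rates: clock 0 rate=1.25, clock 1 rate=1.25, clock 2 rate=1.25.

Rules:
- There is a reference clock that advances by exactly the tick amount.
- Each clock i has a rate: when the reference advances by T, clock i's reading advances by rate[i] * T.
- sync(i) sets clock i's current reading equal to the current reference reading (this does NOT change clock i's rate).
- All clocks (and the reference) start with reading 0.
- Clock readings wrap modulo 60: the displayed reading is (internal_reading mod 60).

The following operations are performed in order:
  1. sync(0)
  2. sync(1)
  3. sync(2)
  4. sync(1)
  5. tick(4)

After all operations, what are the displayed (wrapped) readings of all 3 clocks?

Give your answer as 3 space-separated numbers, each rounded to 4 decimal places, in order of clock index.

Answer: 5.0000 5.0000 5.0000

Derivation:
After op 1 sync(0): ref=0.0000 raw=[0.0000 0.0000 0.0000]
After op 2 sync(1): ref=0.0000 raw=[0.0000 0.0000 0.0000]
After op 3 sync(2): ref=0.0000 raw=[0.0000 0.0000 0.0000]
After op 4 sync(1): ref=0.0000 raw=[0.0000 0.0000 0.0000]
After op 5 tick(4): ref=4.0000 raw=[5.0000 5.0000 5.0000]
Wrap final raw readings (mod 60): 5.0000 mod 60 = 5.0000; 5.0000 mod 60 = 5.0000; 5.0000 mod 60 = 5.0000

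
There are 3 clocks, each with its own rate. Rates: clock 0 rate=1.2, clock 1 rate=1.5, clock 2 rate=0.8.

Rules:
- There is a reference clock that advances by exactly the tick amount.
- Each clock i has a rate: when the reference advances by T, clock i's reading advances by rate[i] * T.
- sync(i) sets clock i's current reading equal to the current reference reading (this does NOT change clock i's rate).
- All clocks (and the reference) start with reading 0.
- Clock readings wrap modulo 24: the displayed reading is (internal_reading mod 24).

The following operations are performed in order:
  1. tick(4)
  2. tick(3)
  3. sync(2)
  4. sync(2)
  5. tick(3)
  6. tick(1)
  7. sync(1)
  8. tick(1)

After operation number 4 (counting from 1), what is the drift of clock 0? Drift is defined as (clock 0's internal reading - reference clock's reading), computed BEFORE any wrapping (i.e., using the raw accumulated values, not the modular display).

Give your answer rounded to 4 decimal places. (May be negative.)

Answer: 1.4000

Derivation:
After op 1 tick(4): ref=4.0000 raw=[4.8000 6.0000 3.2000]
After op 2 tick(3): ref=7.0000 raw=[8.4000 10.5000 5.6000]
After op 3 sync(2): ref=7.0000 raw=[8.4000 10.5000 7.0000]
After op 4 sync(2): ref=7.0000 raw=[8.4000 10.5000 7.0000]
Drift of clock 0 after op 4: 8.4000 - 7.0000 = 1.4000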